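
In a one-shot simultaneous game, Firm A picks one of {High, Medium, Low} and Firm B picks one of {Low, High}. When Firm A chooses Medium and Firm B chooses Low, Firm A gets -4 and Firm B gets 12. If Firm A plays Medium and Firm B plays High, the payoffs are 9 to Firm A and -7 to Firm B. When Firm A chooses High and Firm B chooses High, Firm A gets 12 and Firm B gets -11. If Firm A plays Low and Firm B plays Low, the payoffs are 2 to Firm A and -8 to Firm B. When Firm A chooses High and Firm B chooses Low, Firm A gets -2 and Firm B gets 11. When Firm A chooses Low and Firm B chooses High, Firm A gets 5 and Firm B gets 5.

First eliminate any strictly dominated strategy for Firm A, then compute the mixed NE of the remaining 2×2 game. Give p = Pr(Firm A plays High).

p = 13/35

Firm A's strategy Medium is strictly dominated by High: -2 > -4 and 12 > 9. Eliminate Medium.
Firm A's mix must leave Firm B indifferent between Low and High.
  Firm B's payoff to Low: p·11 + (1−p)·(-8) = 19p - 8
  Firm B's payoff to High: p·(-11) + (1−p)·5 = -16p + 5
  19p - 8 = -16p + 5  ⇒  35p = 13  ⇒  p = 13/35.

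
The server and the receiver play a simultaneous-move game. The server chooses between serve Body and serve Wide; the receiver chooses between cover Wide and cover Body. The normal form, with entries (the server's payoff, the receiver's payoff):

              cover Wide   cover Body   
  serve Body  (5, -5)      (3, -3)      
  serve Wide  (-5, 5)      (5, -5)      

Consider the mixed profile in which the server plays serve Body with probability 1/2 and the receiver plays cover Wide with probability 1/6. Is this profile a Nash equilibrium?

No

Given the server's mix p = 1/2, the receiver's payoff from cover Wide is 0 but from cover Body is -4. The receiver strictly prefers cover Wide, so the receiver would not mix.
So the proposed profile is not a Nash equilibrium.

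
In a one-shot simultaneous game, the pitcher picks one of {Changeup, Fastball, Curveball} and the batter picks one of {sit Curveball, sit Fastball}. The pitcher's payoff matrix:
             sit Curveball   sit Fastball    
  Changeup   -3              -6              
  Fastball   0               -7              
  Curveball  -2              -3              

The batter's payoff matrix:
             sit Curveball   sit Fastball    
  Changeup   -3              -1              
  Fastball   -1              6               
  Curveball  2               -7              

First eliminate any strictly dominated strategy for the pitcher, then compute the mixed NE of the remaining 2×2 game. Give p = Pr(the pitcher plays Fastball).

The pitcher's strategy Changeup is strictly dominated by Curveball: -2 > -3 and -3 > -6. Eliminate Changeup.
For the batter to be willing to mix, the batter must be indifferent between sit Curveball and sit Fastball, which pins down the pitcher's mix.
  the batter's expected payoff from sit Curveball: p·(-1) + (1−p)·2 = -3p + 2
  the batter's expected payoff from sit Fastball: p·6 + (1−p)·(-7) = 13p - 7
  -3p + 2 = 13p - 7  ⇒  -16p = -9  ⇒  p = 9/16.

p = 9/16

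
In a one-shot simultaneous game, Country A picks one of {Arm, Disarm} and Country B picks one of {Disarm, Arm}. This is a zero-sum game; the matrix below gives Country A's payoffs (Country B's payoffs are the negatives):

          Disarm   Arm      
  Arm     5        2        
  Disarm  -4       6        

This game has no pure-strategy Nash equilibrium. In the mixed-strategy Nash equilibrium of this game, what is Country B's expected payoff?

Country A's mix must leave Country B indifferent between Disarm and Arm.
  Country B's expected payoff from Disarm: p·(-5) + (1−p)·4 = -9p + 4
  Country B's expected payoff from Arm: p·(-2) + (1−p)·(-6) = 4p - 6
  -9p + 4 = 4p - 6  ⇒  -13p = -10  ⇒  p = 10/13.
At equilibrium Country B is indifferent across columns, so Country B's payoff equals the payoff from Disarm: (10/13)·(-5) + (3/13)·4 = -38/13.

-38/13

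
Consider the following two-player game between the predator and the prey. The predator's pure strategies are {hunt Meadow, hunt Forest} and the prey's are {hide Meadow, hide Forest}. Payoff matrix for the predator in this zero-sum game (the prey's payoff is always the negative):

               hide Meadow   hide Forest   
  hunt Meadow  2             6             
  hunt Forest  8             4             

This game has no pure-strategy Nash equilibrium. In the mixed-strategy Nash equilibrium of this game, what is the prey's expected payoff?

-5

For the prey to be willing to mix, the prey must be indifferent between hide Meadow and hide Forest, which pins down the predator's mix.
  the prey's payoff to hide Meadow: p·(-2) + (1−p)·(-8) = 6p - 8
  the prey's payoff to hide Forest: p·(-6) + (1−p)·(-4) = -2p - 4
  6p - 8 = -2p - 4  ⇒  8p = 4  ⇒  p = 1/2.
At equilibrium the prey is indifferent across columns, so the prey's payoff equals the payoff from hide Meadow: (1/2)·(-2) + (1/2)·(-8) = -5.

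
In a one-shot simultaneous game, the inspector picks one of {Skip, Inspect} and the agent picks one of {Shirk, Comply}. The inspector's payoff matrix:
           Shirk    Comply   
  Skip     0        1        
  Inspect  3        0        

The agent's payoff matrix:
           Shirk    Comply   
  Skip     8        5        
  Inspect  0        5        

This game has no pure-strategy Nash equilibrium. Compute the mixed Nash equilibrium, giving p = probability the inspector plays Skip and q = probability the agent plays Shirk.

For the agent to be willing to mix, the agent must be indifferent between Shirk and Comply, which pins down the inspector's mix.
  the agent's expected payoff from Shirk: p·8 + (1−p)·0 = 8p
  the agent's expected payoff from Comply: p·5 + (1−p)·5 = 5
  8p = 5  ⇒  8p = 5  ⇒  p = 5/8.
For the inspector to be willing to mix, the inspector must be indifferent between Skip and Inspect, which pins down the agent's mix.
  the inspector's payoff to Skip: q·0 + (1−q)·1 = -q + 1
  the inspector's payoff to Inspect: q·3 + (1−q)·0 = 3q
  -q + 1 = 3q  ⇒  -4q = -1  ⇒  q = 1/4.

p = 5/8, q = 1/4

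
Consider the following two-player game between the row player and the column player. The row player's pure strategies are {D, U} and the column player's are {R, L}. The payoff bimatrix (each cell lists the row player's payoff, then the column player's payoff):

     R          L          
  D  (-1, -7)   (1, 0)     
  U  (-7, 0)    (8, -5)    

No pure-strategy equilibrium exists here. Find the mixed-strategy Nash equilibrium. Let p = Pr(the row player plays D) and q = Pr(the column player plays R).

The column player's indifference between R and L determines the row player's mixing probability p:
  the column player's payoff from R: p·(-7) + (1−p)·0 = -7p
  the column player's payoff from L: p·0 + (1−p)·(-5) = 5p - 5
  -7p = 5p - 5  ⇒  -12p = -5  ⇒  p = 5/12.
For the row player to be willing to mix, the row player must be indifferent between D and U, which pins down the column player's mix.
  the row player's payoff from D: q·(-1) + (1−q)·1 = -2q + 1
  the row player's payoff from U: q·(-7) + (1−q)·8 = -15q + 8
  -2q + 1 = -15q + 8  ⇒  13q = 7  ⇒  q = 7/13.

p = 5/12, q = 7/13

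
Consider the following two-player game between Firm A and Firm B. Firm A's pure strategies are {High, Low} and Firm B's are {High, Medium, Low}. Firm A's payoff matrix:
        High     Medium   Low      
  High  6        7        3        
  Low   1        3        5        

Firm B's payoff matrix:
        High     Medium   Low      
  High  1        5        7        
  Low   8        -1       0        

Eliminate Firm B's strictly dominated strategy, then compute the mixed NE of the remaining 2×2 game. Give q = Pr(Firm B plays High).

q = 2/7

Firm B's strategy Medium is strictly dominated by Low: 7 > 5 and 0 > -1. Eliminate Medium.
Set Firm A's expected payoff from High equal to that from Low:
  Firm A's payoff from High: q·6 + (1−q)·3 = 3q + 3
  Firm A's payoff from Low: q·1 + (1−q)·5 = -4q + 5
  3q + 3 = -4q + 5  ⇒  7q = 2  ⇒  q = 2/7.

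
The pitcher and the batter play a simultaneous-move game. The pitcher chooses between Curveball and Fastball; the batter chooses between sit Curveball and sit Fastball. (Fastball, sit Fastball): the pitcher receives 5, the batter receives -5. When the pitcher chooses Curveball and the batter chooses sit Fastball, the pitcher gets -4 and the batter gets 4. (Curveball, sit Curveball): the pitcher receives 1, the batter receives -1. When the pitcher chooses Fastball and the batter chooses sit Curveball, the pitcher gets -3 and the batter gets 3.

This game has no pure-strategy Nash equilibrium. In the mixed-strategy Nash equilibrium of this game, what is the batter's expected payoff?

Set the batter's expected payoff from sit Curveball equal to that from sit Fastball:
  the batter's payoff from sit Curveball: p·(-1) + (1−p)·3 = -4p + 3
  the batter's payoff from sit Fastball: p·4 + (1−p)·(-5) = 9p - 5
  -4p + 3 = 9p - 5  ⇒  -13p = -8  ⇒  p = 8/13.
At equilibrium the batter is indifferent across columns, so the batter's payoff equals the payoff from sit Curveball: (8/13)·(-1) + (5/13)·3 = 7/13.

7/13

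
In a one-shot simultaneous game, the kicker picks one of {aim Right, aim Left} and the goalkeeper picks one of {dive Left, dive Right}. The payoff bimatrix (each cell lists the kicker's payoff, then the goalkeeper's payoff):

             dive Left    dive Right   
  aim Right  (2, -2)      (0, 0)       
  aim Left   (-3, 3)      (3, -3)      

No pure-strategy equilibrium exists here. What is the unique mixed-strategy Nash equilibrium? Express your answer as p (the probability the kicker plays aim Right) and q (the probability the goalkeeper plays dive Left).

p = 3/4, q = 3/8

The kicker's mix must leave the goalkeeper indifferent between dive Left and dive Right.
  the goalkeeper's expected payoff from dive Left: p·(-2) + (1−p)·3 = -5p + 3
  the goalkeeper's expected payoff from dive Right: p·0 + (1−p)·(-3) = 3p - 3
  -5p + 3 = 3p - 3  ⇒  -8p = -6  ⇒  p = 3/4.
Set the kicker's expected payoff from aim Right equal to that from aim Left:
  the kicker's payoff from aim Right: q·2 + (1−q)·0 = 2q
  the kicker's payoff from aim Left: q·(-3) + (1−q)·3 = -6q + 3
  2q = -6q + 3  ⇒  8q = 3  ⇒  q = 3/8.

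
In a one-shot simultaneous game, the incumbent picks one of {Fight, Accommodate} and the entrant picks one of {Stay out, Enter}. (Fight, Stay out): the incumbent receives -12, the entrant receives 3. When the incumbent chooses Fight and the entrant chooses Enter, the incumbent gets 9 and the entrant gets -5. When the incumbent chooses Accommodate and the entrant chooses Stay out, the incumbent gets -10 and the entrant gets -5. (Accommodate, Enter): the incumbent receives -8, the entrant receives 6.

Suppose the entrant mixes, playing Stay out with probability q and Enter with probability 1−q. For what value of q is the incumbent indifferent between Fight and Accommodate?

Set the incumbent's expected payoff from Fight equal to that from Accommodate:
  the incumbent's payoff to Fight: q·(-12) + (1−q)·9 = -21q + 9
  the incumbent's payoff to Accommodate: q·(-10) + (1−q)·(-8) = -2q - 8
  -21q + 9 = -2q - 8  ⇒  -19q = -17  ⇒  q = 17/19.

q = 17/19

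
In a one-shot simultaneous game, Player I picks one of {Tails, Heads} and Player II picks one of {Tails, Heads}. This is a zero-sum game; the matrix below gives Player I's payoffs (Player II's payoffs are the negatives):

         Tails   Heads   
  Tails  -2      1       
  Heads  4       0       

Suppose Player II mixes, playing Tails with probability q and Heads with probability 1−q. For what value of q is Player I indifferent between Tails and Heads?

q = 1/7

Player II's mix must leave Player I indifferent between Tails and Heads.
  Player I's payoff from Tails: q·(-2) + (1−q)·1 = -3q + 1
  Player I's payoff from Heads: q·4 + (1−q)·0 = 4q
  -3q + 1 = 4q  ⇒  -7q = -1  ⇒  q = 1/7.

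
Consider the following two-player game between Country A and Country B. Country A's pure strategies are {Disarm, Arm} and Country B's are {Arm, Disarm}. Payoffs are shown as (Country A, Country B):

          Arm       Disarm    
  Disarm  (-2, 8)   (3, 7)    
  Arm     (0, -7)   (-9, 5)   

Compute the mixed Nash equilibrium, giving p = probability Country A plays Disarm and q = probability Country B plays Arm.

For Country B to be willing to mix, Country B must be indifferent between Arm and Disarm, which pins down Country A's mix.
  Country B's payoff to Arm: p·8 + (1−p)·(-7) = 15p - 7
  Country B's payoff to Disarm: p·7 + (1−p)·5 = 2p + 5
  15p - 7 = 2p + 5  ⇒  13p = 12  ⇒  p = 12/13.
Country A's indifference between Disarm and Arm determines Country B's mixing probability q:
  Country A's payoff from Disarm: q·(-2) + (1−q)·3 = -5q + 3
  Country A's payoff from Arm: q·0 + (1−q)·(-9) = 9q - 9
  -5q + 3 = 9q - 9  ⇒  -14q = -12  ⇒  q = 6/7.

p = 12/13, q = 6/7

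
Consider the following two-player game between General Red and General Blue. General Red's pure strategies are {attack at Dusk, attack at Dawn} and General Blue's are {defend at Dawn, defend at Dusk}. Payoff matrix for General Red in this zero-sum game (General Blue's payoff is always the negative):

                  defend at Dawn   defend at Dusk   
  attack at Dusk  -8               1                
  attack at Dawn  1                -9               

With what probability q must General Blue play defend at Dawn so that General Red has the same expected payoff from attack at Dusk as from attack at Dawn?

In a mixed equilibrium General Red is indifferent between attack at Dusk and attack at Dawn; this condition fixes q.
  General Red's payoff from attack at Dusk: q·(-8) + (1−q)·1 = -9q + 1
  General Red's payoff from attack at Dawn: q·1 + (1−q)·(-9) = 10q - 9
  -9q + 1 = 10q - 9  ⇒  -19q = -10  ⇒  q = 10/19.

q = 10/19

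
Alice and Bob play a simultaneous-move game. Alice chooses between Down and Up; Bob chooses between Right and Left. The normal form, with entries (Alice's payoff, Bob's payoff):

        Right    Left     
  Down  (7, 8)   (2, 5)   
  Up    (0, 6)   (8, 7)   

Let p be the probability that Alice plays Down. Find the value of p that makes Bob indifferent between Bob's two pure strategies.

p = 1/4

Alice's mix must leave Bob indifferent between Right and Left.
  Bob's payoff from Right: p·8 + (1−p)·6 = 2p + 6
  Bob's payoff from Left: p·5 + (1−p)·7 = -2p + 7
  2p + 6 = -2p + 7  ⇒  4p = 1  ⇒  p = 1/4.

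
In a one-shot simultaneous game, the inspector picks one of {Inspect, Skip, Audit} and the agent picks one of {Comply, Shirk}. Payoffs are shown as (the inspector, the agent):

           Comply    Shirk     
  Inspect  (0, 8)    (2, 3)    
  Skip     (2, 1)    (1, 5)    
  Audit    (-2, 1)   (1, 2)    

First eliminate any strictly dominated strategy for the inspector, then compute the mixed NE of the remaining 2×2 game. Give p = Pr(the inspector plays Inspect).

p = 4/9

The inspector's strategy Audit is strictly dominated by Inspect: 0 > -2 and 2 > 1. Eliminate Audit.
In a mixed equilibrium the agent is indifferent between Comply and Shirk; this condition fixes p.
  the agent's expected payoff from Comply: p·8 + (1−p)·1 = 7p + 1
  the agent's expected payoff from Shirk: p·3 + (1−p)·5 = -2p + 5
  7p + 1 = -2p + 5  ⇒  9p = 4  ⇒  p = 4/9.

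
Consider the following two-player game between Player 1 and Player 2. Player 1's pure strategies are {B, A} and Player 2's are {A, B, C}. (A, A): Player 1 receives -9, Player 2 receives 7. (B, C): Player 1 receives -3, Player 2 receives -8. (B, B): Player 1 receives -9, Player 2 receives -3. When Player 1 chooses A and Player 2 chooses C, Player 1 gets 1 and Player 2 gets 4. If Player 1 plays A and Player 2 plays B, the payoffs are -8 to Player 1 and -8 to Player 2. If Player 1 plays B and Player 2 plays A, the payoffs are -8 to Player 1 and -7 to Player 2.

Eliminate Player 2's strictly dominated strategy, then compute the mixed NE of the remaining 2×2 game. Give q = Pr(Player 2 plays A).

Player 2's strategy C is strictly dominated by A: -7 > -8 and 7 > 4. Eliminate C.
In a mixed equilibrium Player 1 is indifferent between B and A; this condition fixes q.
  Player 1's payoff from B: q·(-8) + (1−q)·(-9) = q - 9
  Player 1's payoff from A: q·(-9) + (1−q)·(-8) = -q - 8
  q - 9 = -q - 8  ⇒  2q = 1  ⇒  q = 1/2.

q = 1/2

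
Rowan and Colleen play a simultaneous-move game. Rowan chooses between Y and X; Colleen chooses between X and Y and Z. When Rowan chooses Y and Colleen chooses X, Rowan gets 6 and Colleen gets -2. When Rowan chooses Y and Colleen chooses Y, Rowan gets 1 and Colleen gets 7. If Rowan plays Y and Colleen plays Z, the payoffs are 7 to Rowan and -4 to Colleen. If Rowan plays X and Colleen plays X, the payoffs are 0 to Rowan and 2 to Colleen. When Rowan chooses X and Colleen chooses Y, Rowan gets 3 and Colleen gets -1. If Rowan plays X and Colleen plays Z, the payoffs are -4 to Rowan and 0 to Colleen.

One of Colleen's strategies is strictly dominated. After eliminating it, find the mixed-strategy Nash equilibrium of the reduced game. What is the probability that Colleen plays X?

q = 1/4

Colleen's strategy Z is strictly dominated by X: -2 > -4 and 2 > 0. Eliminate Z.
For Rowan to be willing to mix, Rowan must be indifferent between Y and X, which pins down Colleen's mix.
  Rowan's expected payoff from Y: q·6 + (1−q)·1 = 5q + 1
  Rowan's expected payoff from X: q·0 + (1−q)·3 = -3q + 3
  5q + 1 = -3q + 3  ⇒  8q = 2  ⇒  q = 1/4.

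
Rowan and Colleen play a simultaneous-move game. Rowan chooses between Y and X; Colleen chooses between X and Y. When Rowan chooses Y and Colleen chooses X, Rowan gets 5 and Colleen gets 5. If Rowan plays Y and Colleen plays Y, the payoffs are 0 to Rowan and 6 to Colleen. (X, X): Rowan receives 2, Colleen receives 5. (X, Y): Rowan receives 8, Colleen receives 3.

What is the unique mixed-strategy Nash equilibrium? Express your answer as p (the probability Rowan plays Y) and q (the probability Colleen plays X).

p = 2/3, q = 8/11

For Colleen to be willing to mix, Colleen must be indifferent between X and Y, which pins down Rowan's mix.
  Colleen's payoff from X: p·5 + (1−p)·5 = 5
  Colleen's payoff from Y: p·6 + (1−p)·3 = 3p + 3
  5 = 3p + 3  ⇒  -3p = -2  ⇒  p = 2/3.
Set Rowan's expected payoff from Y equal to that from X:
  Rowan's expected payoff from Y: q·5 + (1−q)·0 = 5q
  Rowan's expected payoff from X: q·2 + (1−q)·8 = -6q + 8
  5q = -6q + 8  ⇒  11q = 8  ⇒  q = 8/11.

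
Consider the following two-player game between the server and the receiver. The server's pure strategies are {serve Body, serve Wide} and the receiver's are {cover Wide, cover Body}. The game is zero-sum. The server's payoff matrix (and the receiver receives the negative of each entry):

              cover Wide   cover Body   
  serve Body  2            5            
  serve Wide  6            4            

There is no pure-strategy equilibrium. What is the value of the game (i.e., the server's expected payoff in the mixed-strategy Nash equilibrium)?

Set the server's expected payoff from serve Body equal to that from serve Wide:
  the server's payoff from serve Body: q·2 + (1−q)·5 = -3q + 5
  the server's payoff from serve Wide: q·6 + (1−q)·4 = 2q + 4
  -3q + 5 = 2q + 4  ⇒  -5q = -1  ⇒  q = 1/5.
The value is the server's expected payoff against this mix (using serve Body): (1/5)·2 + (4/5)·5 = 22/5.

v = 22/5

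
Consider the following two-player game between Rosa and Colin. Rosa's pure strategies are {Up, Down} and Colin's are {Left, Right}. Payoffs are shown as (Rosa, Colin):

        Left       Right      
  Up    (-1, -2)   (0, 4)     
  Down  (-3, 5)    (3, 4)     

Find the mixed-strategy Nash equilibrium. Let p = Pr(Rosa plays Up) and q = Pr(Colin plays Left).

p = 1/7, q = 3/5

Rosa's mix must leave Colin indifferent between Left and Right.
  Colin's payoff from Left: p·(-2) + (1−p)·5 = -7p + 5
  Colin's payoff from Right: p·4 + (1−p)·4 = 4
  -7p + 5 = 4  ⇒  -7p = -1  ⇒  p = 1/7.
For Rosa to be willing to mix, Rosa must be indifferent between Up and Down, which pins down Colin's mix.
  Rosa's payoff from Up: q·(-1) + (1−q)·0 = -q
  Rosa's payoff from Down: q·(-3) + (1−q)·3 = -6q + 3
  -q = -6q + 3  ⇒  5q = 3  ⇒  q = 3/5.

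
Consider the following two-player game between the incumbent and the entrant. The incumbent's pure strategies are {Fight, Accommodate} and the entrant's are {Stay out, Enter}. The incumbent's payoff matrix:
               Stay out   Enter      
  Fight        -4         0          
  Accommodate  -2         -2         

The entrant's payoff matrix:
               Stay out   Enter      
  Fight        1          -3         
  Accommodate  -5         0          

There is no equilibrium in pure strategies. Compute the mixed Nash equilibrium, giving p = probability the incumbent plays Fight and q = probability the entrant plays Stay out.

For the entrant to be willing to mix, the entrant must be indifferent between Stay out and Enter, which pins down the incumbent's mix.
  the entrant's expected payoff from Stay out: p·1 + (1−p)·(-5) = 6p - 5
  the entrant's expected payoff from Enter: p·(-3) + (1−p)·0 = -3p
  6p - 5 = -3p  ⇒  9p = 5  ⇒  p = 5/9.
In a mixed equilibrium the incumbent is indifferent between Fight and Accommodate; this condition fixes q.
  the incumbent's payoff to Fight: q·(-4) + (1−q)·0 = -4q
  the incumbent's payoff to Accommodate: q·(-2) + (1−q)·(-2) = -2
  -4q = -2  ⇒  -4q = -2  ⇒  q = 1/2.

p = 5/9, q = 1/2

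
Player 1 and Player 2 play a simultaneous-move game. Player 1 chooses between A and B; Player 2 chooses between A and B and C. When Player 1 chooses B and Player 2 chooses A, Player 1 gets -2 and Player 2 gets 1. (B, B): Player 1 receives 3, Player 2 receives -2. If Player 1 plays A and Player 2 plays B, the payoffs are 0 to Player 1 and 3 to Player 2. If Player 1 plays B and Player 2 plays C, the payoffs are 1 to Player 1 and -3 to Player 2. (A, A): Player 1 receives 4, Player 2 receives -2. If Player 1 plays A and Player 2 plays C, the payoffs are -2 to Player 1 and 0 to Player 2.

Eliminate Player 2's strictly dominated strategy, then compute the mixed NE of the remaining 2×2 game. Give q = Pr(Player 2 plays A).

q = 1/3

Player 2's strategy C is strictly dominated by B: 3 > 0 and -2 > -3. Eliminate C.
Player 1's indifference between A and B determines Player 2's mixing probability q:
  Player 1's payoff from A: q·4 + (1−q)·0 = 4q
  Player 1's payoff from B: q·(-2) + (1−q)·3 = -5q + 3
  4q = -5q + 3  ⇒  9q = 3  ⇒  q = 1/3.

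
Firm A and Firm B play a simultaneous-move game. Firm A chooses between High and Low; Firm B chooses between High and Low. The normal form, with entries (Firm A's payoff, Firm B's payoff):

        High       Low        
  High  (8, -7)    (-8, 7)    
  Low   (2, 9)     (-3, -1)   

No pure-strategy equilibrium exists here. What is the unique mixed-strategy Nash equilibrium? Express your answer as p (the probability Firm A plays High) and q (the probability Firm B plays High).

In a mixed equilibrium Firm B is indifferent between High and Low; this condition fixes p.
  Firm B's payoff from High: p·(-7) + (1−p)·9 = -16p + 9
  Firm B's payoff from Low: p·7 + (1−p)·(-1) = 8p - 1
  -16p + 9 = 8p - 1  ⇒  -24p = -10  ⇒  p = 5/12.
In a mixed equilibrium Firm A is indifferent between High and Low; this condition fixes q.
  Firm A's expected payoff from High: q·8 + (1−q)·(-8) = 16q - 8
  Firm A's expected payoff from Low: q·2 + (1−q)·(-3) = 5q - 3
  16q - 8 = 5q - 3  ⇒  11q = 5  ⇒  q = 5/11.

p = 5/12, q = 5/11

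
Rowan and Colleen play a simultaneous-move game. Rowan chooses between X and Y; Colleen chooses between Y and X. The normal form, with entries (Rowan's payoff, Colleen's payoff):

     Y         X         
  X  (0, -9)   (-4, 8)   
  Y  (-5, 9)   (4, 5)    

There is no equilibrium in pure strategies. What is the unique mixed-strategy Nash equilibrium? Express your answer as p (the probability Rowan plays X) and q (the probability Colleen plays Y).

p = 4/21, q = 8/13

For Colleen to be willing to mix, Colleen must be indifferent between Y and X, which pins down Rowan's mix.
  Colleen's expected payoff from Y: p·(-9) + (1−p)·9 = -18p + 9
  Colleen's expected payoff from X: p·8 + (1−p)·5 = 3p + 5
  -18p + 9 = 3p + 5  ⇒  -21p = -4  ⇒  p = 4/21.
Rowan's indifference between X and Y determines Colleen's mixing probability q:
  Rowan's payoff from X: q·0 + (1−q)·(-4) = 4q - 4
  Rowan's payoff from Y: q·(-5) + (1−q)·4 = -9q + 4
  4q - 4 = -9q + 4  ⇒  13q = 8  ⇒  q = 8/13.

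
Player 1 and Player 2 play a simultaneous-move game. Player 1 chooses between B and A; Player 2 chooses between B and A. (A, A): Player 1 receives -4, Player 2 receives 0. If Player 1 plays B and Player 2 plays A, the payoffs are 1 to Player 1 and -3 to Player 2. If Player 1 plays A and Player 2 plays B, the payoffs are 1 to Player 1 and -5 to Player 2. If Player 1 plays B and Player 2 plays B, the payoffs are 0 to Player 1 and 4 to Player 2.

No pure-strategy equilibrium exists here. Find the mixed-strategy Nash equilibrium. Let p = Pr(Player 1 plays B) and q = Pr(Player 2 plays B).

p = 5/12, q = 5/6

In a mixed equilibrium Player 2 is indifferent between B and A; this condition fixes p.
  Player 2's payoff to B: p·4 + (1−p)·(-5) = 9p - 5
  Player 2's payoff to A: p·(-3) + (1−p)·0 = -3p
  9p - 5 = -3p  ⇒  12p = 5  ⇒  p = 5/12.
Player 2's mix must leave Player 1 indifferent between B and A.
  Player 1's payoff from B: q·0 + (1−q)·1 = -q + 1
  Player 1's payoff from A: q·1 + (1−q)·(-4) = 5q - 4
  -q + 1 = 5q - 4  ⇒  -6q = -5  ⇒  q = 5/6.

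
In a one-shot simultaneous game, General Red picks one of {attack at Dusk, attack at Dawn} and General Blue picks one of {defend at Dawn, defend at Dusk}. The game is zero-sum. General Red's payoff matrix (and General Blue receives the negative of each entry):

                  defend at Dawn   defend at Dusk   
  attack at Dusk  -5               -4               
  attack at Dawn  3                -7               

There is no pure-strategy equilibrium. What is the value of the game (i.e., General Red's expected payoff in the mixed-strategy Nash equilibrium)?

v = -47/11

For General Red to be willing to mix, General Red must be indifferent between attack at Dusk and attack at Dawn, which pins down General Blue's mix.
  General Red's payoff to attack at Dusk: q·(-5) + (1−q)·(-4) = -q - 4
  General Red's payoff to attack at Dawn: q·3 + (1−q)·(-7) = 10q - 7
  -q - 4 = 10q - 7  ⇒  -11q = -3  ⇒  q = 3/11.
The value is General Red's expected payoff against this mix (using attack at Dusk): (3/11)·(-5) + (8/11)·(-4) = -47/11.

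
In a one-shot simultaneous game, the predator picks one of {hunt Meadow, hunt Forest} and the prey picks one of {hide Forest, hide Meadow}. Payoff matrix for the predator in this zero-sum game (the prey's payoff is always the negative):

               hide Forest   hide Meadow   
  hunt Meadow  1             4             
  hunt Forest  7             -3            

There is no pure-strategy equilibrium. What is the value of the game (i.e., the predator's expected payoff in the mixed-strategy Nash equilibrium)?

v = 31/13

The prey's mix must leave the predator indifferent between hunt Meadow and hunt Forest.
  the predator's payoff from hunt Meadow: q·1 + (1−q)·4 = -3q + 4
  the predator's payoff from hunt Forest: q·7 + (1−q)·(-3) = 10q - 3
  -3q + 4 = 10q - 3  ⇒  -13q = -7  ⇒  q = 7/13.
The value is the predator's expected payoff against this mix (using hunt Meadow): (7/13)·1 + (6/13)·4 = 31/13.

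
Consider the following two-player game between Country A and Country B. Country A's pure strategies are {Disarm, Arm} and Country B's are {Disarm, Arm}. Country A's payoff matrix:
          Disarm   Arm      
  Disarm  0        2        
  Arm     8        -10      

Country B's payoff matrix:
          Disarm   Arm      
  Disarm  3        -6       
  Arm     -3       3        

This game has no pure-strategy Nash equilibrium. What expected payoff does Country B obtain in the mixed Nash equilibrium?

-3/5

For Country B to be willing to mix, Country B must be indifferent between Disarm and Arm, which pins down Country A's mix.
  Country B's payoff to Disarm: p·3 + (1−p)·(-3) = 6p - 3
  Country B's payoff to Arm: p·(-6) + (1−p)·3 = -9p + 3
  6p - 3 = -9p + 3  ⇒  15p = 6  ⇒  p = 2/5.
At equilibrium Country B is indifferent across columns, so Country B's payoff equals the payoff from Disarm: (2/5)·3 + (3/5)·(-3) = -3/5.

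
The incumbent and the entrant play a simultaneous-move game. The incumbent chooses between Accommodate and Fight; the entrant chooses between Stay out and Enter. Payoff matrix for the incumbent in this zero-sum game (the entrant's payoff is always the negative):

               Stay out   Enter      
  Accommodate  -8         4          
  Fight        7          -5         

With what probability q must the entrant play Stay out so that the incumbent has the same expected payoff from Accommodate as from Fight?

q = 3/8

The incumbent's indifference between Accommodate and Fight determines the entrant's mixing probability q:
  the incumbent's payoff from Accommodate: q·(-8) + (1−q)·4 = -12q + 4
  the incumbent's payoff from Fight: q·7 + (1−q)·(-5) = 12q - 5
  -12q + 4 = 12q - 5  ⇒  -24q = -9  ⇒  q = 3/8.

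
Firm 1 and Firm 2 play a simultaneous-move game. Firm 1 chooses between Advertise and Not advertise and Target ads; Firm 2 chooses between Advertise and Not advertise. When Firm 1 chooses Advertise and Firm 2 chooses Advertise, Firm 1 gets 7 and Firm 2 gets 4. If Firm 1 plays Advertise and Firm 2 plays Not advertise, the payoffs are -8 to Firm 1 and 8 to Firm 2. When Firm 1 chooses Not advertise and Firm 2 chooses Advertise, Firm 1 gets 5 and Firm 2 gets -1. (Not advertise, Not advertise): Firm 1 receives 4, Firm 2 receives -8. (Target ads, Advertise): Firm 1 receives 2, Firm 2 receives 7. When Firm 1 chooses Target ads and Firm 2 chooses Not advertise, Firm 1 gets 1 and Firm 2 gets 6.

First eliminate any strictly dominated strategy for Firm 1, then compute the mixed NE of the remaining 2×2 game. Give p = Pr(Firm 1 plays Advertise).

p = 7/11

Firm 1's strategy Target ads is strictly dominated by Not advertise: 5 > 2 and 4 > 1. Eliminate Target ads.
In a mixed equilibrium Firm 2 is indifferent between Advertise and Not advertise; this condition fixes p.
  Firm 2's payoff to Advertise: p·4 + (1−p)·(-1) = 5p - 1
  Firm 2's payoff to Not advertise: p·8 + (1−p)·(-8) = 16p - 8
  5p - 1 = 16p - 8  ⇒  -11p = -7  ⇒  p = 7/11.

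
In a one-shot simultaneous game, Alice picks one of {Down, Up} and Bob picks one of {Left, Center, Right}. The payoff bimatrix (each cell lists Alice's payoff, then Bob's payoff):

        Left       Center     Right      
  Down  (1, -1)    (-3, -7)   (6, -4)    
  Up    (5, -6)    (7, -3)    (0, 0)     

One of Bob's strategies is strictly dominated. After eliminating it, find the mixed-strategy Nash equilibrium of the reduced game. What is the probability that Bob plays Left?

q = 3/5

Bob's strategy Center is strictly dominated by Right: -4 > -7 and 0 > -3. Eliminate Center.
Bob's mix must leave Alice indifferent between Down and Up.
  Alice's expected payoff from Down: q·1 + (1−q)·6 = -5q + 6
  Alice's expected payoff from Up: q·5 + (1−q)·0 = 5q
  -5q + 6 = 5q  ⇒  -10q = -6  ⇒  q = 3/5.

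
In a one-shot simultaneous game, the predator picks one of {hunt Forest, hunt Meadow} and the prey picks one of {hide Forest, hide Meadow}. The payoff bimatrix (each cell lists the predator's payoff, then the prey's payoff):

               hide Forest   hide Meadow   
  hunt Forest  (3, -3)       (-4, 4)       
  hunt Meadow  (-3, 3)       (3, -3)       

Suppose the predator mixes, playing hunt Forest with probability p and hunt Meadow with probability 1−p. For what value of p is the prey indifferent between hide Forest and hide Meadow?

p = 6/13

The predator's mix must leave the prey indifferent between hide Forest and hide Meadow.
  the prey's payoff to hide Forest: p·(-3) + (1−p)·3 = -6p + 3
  the prey's payoff to hide Meadow: p·4 + (1−p)·(-3) = 7p - 3
  -6p + 3 = 7p - 3  ⇒  -13p = -6  ⇒  p = 6/13.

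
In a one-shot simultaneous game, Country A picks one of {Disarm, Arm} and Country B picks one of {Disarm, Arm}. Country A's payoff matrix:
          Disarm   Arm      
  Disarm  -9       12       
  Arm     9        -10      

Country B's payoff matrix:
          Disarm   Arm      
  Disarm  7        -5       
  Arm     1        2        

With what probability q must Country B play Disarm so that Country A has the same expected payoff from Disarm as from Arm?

q = 11/20

Country B's mix must leave Country A indifferent between Disarm and Arm.
  Country A's payoff from Disarm: q·(-9) + (1−q)·12 = -21q + 12
  Country A's payoff from Arm: q·9 + (1−q)·(-10) = 19q - 10
  -21q + 12 = 19q - 10  ⇒  -40q = -22  ⇒  q = 11/20.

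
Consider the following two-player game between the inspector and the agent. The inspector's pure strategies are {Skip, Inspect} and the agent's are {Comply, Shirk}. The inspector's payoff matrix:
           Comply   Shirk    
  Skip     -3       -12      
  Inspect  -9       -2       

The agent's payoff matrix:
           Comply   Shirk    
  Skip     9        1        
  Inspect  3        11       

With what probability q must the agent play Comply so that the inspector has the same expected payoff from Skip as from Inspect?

q = 5/8

The agent's mix must leave the inspector indifferent between Skip and Inspect.
  the inspector's payoff to Skip: q·(-3) + (1−q)·(-12) = 9q - 12
  the inspector's payoff to Inspect: q·(-9) + (1−q)·(-2) = -7q - 2
  9q - 12 = -7q - 2  ⇒  16q = 10  ⇒  q = 5/8.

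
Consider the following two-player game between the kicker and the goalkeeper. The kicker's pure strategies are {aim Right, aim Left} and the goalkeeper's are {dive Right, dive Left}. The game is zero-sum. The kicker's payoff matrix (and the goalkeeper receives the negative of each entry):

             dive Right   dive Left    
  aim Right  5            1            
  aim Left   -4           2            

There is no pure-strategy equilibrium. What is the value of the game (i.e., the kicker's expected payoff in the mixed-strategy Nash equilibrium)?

v = 7/5

For the kicker to be willing to mix, the kicker must be indifferent between aim Right and aim Left, which pins down the goalkeeper's mix.
  the kicker's payoff to aim Right: q·5 + (1−q)·1 = 4q + 1
  the kicker's payoff to aim Left: q·(-4) + (1−q)·2 = -6q + 2
  4q + 1 = -6q + 2  ⇒  10q = 1  ⇒  q = 1/10.
The value is the kicker's expected payoff against this mix (using aim Right): (1/10)·5 + (9/10)·1 = 7/5.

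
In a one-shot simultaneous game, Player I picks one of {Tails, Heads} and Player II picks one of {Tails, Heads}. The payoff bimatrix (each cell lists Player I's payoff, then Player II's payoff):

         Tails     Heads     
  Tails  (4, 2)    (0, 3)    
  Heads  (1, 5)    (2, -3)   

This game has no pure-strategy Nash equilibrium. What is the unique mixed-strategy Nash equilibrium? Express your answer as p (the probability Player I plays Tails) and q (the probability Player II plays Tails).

p = 8/9, q = 2/5

Player I's mix must leave Player II indifferent between Tails and Heads.
  Player II's payoff from Tails: p·2 + (1−p)·5 = -3p + 5
  Player II's payoff from Heads: p·3 + (1−p)·(-3) = 6p - 3
  -3p + 5 = 6p - 3  ⇒  -9p = -8  ⇒  p = 8/9.
Player II's mix must leave Player I indifferent between Tails and Heads.
  Player I's payoff to Tails: q·4 + (1−q)·0 = 4q
  Player I's payoff to Heads: q·1 + (1−q)·2 = -q + 2
  4q = -q + 2  ⇒  5q = 2  ⇒  q = 2/5.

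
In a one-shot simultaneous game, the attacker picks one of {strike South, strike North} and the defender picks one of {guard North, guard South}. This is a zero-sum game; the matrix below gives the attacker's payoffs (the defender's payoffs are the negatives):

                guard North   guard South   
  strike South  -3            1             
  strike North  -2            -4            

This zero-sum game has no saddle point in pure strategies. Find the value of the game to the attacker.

v = -7/3

In a mixed equilibrium the attacker is indifferent between strike South and strike North; this condition fixes q.
  the attacker's payoff to strike South: q·(-3) + (1−q)·1 = -4q + 1
  the attacker's payoff to strike North: q·(-2) + (1−q)·(-4) = 2q - 4
  -4q + 1 = 2q - 4  ⇒  -6q = -5  ⇒  q = 5/6.
The value is the attacker's expected payoff against this mix (using strike South): (5/6)·(-3) + (1/6)·1 = -7/3.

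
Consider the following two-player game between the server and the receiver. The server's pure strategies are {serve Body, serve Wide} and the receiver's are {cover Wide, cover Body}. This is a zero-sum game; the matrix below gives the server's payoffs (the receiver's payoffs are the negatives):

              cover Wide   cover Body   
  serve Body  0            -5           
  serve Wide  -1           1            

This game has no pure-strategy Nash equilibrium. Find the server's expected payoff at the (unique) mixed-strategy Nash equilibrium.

Set the server's expected payoff from serve Body equal to that from serve Wide:
  the server's payoff from serve Body: q·0 + (1−q)·(-5) = 5q - 5
  the server's payoff from serve Wide: q·(-1) + (1−q)·1 = -2q + 1
  5q - 5 = -2q + 1  ⇒  7q = 6  ⇒  q = 6/7.
At equilibrium the server is indifferent across rows, so the server's payoff equals the payoff from serve Body: (6/7)·0 + (1/7)·(-5) = -5/7.

-5/7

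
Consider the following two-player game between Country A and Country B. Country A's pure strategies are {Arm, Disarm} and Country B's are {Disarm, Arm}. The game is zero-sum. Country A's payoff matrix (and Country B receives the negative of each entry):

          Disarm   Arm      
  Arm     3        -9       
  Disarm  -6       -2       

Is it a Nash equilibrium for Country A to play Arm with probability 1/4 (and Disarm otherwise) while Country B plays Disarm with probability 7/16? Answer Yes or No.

Check Country B's indifference given Country A's mix p = 1/4:
  payoff from Disarm = 15/4; payoff from Arm = 15/4 — equal.
Check Country A's indifference given Country B's mix q = 7/16:
  payoff from Arm = -15/4; payoff from Disarm = -15/4 — equal.
Both players are indifferent, so neither can profitably deviate.

Yes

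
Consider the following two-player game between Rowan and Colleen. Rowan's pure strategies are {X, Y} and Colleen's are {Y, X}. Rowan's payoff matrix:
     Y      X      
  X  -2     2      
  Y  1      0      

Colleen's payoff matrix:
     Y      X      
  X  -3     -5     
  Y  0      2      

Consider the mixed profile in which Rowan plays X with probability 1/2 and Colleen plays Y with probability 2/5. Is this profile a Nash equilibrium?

Check Colleen's indifference given Rowan's mix p = 1/2:
  payoff from Y = -3/2; payoff from X = -3/2 — equal.
Check Rowan's indifference given Colleen's mix q = 2/5:
  payoff from X = 2/5; payoff from Y = 2/5 — equal.
Both players are indifferent, so neither can profitably deviate.

Yes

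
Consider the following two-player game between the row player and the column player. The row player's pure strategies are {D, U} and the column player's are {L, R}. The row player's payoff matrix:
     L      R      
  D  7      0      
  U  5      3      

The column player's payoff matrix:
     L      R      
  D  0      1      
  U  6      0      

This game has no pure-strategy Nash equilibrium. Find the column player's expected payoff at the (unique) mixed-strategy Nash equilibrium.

The row player's mix must leave the column player indifferent between L and R.
  the column player's payoff from L: p·0 + (1−p)·6 = -6p + 6
  the column player's payoff from R: p·1 + (1−p)·0 = p
  -6p + 6 = p  ⇒  -7p = -6  ⇒  p = 6/7.
At equilibrium the column player is indifferent across columns, so the column player's payoff equals the payoff from L: (6/7)·0 + (1/7)·6 = 6/7.

6/7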